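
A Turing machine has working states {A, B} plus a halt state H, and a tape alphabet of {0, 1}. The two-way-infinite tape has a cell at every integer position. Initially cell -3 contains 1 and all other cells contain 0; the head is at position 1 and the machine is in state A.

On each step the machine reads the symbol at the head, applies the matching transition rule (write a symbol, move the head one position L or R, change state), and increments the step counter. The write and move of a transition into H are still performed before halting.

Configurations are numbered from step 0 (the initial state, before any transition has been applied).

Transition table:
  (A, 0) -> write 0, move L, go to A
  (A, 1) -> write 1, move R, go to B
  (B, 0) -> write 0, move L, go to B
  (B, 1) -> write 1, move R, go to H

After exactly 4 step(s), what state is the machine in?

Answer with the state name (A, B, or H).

Answer: A

Derivation:
Step 1: in state A at pos 1, read 0 -> (A,0)->write 0,move L,goto A. Now: state=A, head=0, tape[-4..2]=0100000 (head:     ^)
Step 2: in state A at pos 0, read 0 -> (A,0)->write 0,move L,goto A. Now: state=A, head=-1, tape[-4..2]=0100000 (head:    ^)
Step 3: in state A at pos -1, read 0 -> (A,0)->write 0,move L,goto A. Now: state=A, head=-2, tape[-4..2]=0100000 (head:   ^)
Step 4: in state A at pos -2, read 0 -> (A,0)->write 0,move L,goto A. Now: state=A, head=-3, tape[-4..2]=0100000 (head:  ^)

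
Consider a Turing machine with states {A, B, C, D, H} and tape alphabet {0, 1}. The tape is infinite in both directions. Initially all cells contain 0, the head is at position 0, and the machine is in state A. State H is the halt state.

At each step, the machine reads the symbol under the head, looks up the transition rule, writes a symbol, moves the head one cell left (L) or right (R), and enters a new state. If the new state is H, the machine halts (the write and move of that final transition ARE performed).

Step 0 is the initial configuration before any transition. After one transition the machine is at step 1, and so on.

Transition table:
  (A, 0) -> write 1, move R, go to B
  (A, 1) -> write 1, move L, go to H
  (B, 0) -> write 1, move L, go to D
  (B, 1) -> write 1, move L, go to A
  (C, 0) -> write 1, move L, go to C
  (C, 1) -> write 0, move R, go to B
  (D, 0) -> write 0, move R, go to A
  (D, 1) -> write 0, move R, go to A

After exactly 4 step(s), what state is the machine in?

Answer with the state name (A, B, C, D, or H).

Step 1: in state A at pos 0, read 0 -> (A,0)->write 1,move R,goto B. Now: state=B, head=1, tape[-1..2]=0100 (head:   ^)
Step 2: in state B at pos 1, read 0 -> (B,0)->write 1,move L,goto D. Now: state=D, head=0, tape[-1..2]=0110 (head:  ^)
Step 3: in state D at pos 0, read 1 -> (D,1)->write 0,move R,goto A. Now: state=A, head=1, tape[-1..2]=0010 (head:   ^)
Step 4: in state A at pos 1, read 1 -> (A,1)->write 1,move L,goto H. Now: state=H, head=0, tape[-1..2]=0010 (head:  ^)

Answer: H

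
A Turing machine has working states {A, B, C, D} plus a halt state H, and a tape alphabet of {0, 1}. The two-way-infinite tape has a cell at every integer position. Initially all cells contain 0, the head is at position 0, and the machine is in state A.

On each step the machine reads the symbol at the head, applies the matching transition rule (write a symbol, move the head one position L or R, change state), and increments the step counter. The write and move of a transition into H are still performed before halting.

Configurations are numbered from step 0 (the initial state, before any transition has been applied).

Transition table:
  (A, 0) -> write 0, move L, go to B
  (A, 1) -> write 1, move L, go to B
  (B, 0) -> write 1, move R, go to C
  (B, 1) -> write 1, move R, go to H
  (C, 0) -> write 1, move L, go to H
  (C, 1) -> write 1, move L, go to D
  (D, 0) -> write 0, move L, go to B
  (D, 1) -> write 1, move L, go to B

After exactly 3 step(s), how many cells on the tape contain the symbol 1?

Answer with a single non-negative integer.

Step 1: in state A at pos 0, read 0 -> (A,0)->write 0,move L,goto B. Now: state=B, head=-1, tape[-2..1]=0000 (head:  ^)
Step 2: in state B at pos -1, read 0 -> (B,0)->write 1,move R,goto C. Now: state=C, head=0, tape[-2..1]=0100 (head:   ^)
Step 3: in state C at pos 0, read 0 -> (C,0)->write 1,move L,goto H. Now: state=H, head=-1, tape[-2..1]=0110 (head:  ^)
Cells containing 1 after step 3: {-1, 0} -> 2 cell(s)

Answer: 2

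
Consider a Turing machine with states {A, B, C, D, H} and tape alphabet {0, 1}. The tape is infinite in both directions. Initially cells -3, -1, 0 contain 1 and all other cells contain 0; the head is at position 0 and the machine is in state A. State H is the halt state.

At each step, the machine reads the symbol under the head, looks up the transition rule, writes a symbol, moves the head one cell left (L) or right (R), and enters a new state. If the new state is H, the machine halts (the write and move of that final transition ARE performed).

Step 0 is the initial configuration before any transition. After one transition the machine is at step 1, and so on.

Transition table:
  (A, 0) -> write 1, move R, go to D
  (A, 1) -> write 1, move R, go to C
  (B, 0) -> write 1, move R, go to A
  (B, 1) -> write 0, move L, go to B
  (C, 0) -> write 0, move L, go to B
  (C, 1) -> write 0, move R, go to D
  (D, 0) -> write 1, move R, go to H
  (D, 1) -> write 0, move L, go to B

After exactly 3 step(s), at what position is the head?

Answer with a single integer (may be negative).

Answer: -1

Derivation:
Step 1: in state A at pos 0, read 1 -> (A,1)->write 1,move R,goto C. Now: state=C, head=1, tape[-4..2]=0101100 (head:      ^)
Step 2: in state C at pos 1, read 0 -> (C,0)->write 0,move L,goto B. Now: state=B, head=0, tape[-4..2]=0101100 (head:     ^)
Step 3: in state B at pos 0, read 1 -> (B,1)->write 0,move L,goto B. Now: state=B, head=-1, tape[-4..2]=0101000 (head:    ^)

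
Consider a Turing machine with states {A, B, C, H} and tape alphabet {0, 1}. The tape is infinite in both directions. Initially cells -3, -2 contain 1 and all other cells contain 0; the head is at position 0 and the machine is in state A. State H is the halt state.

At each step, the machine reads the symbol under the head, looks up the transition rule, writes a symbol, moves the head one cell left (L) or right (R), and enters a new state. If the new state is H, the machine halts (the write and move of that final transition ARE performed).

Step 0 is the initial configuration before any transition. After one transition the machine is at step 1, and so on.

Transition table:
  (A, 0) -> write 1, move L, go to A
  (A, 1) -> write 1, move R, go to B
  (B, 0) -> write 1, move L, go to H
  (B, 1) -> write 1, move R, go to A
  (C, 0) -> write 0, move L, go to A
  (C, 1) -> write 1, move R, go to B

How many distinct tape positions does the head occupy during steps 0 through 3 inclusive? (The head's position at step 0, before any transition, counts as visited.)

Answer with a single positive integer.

Step 1: in state A at pos 0, read 0 -> (A,0)->write 1,move L,goto A. Now: state=A, head=-1, tape[-4..1]=011010 (head:    ^)
Step 2: in state A at pos -1, read 0 -> (A,0)->write 1,move L,goto A. Now: state=A, head=-2, tape[-4..1]=011110 (head:   ^)
Step 3: in state A at pos -2, read 1 -> (A,1)->write 1,move R,goto B. Now: state=B, head=-1, tape[-4..1]=011110 (head:    ^)
Head positions at steps 0..3: starting at 0, distinct positions visited = {-2, -1, 0} -> 3 position(s)

Answer: 3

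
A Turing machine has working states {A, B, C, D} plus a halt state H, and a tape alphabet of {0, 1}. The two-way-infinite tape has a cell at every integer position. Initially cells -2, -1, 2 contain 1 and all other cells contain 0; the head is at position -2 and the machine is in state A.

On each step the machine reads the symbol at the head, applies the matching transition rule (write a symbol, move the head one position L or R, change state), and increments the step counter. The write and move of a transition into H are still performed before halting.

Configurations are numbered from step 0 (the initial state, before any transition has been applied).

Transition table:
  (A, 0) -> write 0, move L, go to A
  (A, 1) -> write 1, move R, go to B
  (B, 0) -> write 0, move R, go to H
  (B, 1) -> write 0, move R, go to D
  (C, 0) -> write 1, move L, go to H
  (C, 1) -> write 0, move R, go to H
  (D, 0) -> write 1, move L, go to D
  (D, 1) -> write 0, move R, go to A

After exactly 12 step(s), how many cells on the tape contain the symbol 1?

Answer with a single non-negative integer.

Step 1: in state A at pos -2, read 1 -> (A,1)->write 1,move R,goto B. Now: state=B, head=-1, tape[-3..3]=0110010 (head:   ^)
Step 2: in state B at pos -1, read 1 -> (B,1)->write 0,move R,goto D. Now: state=D, head=0, tape[-3..3]=0100010 (head:    ^)
Step 3: in state D at pos 0, read 0 -> (D,0)->write 1,move L,goto D. Now: state=D, head=-1, tape[-3..3]=0101010 (head:   ^)
Step 4: in state D at pos -1, read 0 -> (D,0)->write 1,move L,goto D. Now: state=D, head=-2, tape[-3..3]=0111010 (head:  ^)
Step 5: in state D at pos -2, read 1 -> (D,1)->write 0,move R,goto A. Now: state=A, head=-1, tape[-3..3]=0011010 (head:   ^)
Step 6: in state A at pos -1, read 1 -> (A,1)->write 1,move R,goto B. Now: state=B, head=0, tape[-3..3]=0011010 (head:    ^)
Step 7: in state B at pos 0, read 1 -> (B,1)->write 0,move R,goto D. Now: state=D, head=1, tape[-3..3]=0010010 (head:     ^)
Step 8: in state D at pos 1, read 0 -> (D,0)->write 1,move L,goto D. Now: state=D, head=0, tape[-3..3]=0010110 (head:    ^)
Step 9: in state D at pos 0, read 0 -> (D,0)->write 1,move L,goto D. Now: state=D, head=-1, tape[-3..3]=0011110 (head:   ^)
Step 10: in state D at pos -1, read 1 -> (D,1)->write 0,move R,goto A. Now: state=A, head=0, tape[-3..3]=0001110 (head:    ^)
Step 11: in state A at pos 0, read 1 -> (A,1)->write 1,move R,goto B. Now: state=B, head=1, tape[-3..3]=0001110 (head:     ^)
Step 12: in state B at pos 1, read 1 -> (B,1)->write 0,move R,goto D. Now: state=D, head=2, tape[-3..3]=0001010 (head:      ^)
Cells containing 1 after step 12: {0, 2} -> 2 cell(s)

Answer: 2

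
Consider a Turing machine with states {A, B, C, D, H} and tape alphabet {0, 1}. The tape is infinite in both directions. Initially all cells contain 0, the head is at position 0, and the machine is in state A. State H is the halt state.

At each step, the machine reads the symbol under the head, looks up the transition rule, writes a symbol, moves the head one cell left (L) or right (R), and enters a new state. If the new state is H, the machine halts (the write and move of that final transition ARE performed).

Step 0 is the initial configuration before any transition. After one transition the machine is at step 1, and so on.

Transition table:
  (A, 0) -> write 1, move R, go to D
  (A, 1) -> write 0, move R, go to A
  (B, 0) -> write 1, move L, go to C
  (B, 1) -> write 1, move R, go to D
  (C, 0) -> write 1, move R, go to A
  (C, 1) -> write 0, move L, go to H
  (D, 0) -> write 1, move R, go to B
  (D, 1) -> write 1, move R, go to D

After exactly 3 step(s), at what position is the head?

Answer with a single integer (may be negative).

Step 1: in state A at pos 0, read 0 -> (A,0)->write 1,move R,goto D. Now: state=D, head=1, tape[-1..2]=0100 (head:   ^)
Step 2: in state D at pos 1, read 0 -> (D,0)->write 1,move R,goto B. Now: state=B, head=2, tape[-1..3]=01100 (head:    ^)
Step 3: in state B at pos 2, read 0 -> (B,0)->write 1,move L,goto C. Now: state=C, head=1, tape[-1..3]=01110 (head:   ^)

Answer: 1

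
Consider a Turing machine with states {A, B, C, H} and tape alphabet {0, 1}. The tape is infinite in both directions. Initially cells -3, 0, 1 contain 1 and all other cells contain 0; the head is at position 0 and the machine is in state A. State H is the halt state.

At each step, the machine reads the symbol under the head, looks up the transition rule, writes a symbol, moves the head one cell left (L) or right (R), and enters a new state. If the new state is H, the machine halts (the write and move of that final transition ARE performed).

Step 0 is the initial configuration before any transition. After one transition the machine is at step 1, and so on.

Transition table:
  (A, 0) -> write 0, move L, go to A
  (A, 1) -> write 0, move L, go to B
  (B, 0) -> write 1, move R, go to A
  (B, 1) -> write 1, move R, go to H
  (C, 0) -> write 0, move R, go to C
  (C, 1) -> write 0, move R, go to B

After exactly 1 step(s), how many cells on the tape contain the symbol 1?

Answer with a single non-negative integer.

Answer: 2

Derivation:
Step 1: in state A at pos 0, read 1 -> (A,1)->write 0,move L,goto B. Now: state=B, head=-1, tape[-4..2]=0100010 (head:    ^)
Cells containing 1 after step 1: {-3, 1} -> 2 cell(s)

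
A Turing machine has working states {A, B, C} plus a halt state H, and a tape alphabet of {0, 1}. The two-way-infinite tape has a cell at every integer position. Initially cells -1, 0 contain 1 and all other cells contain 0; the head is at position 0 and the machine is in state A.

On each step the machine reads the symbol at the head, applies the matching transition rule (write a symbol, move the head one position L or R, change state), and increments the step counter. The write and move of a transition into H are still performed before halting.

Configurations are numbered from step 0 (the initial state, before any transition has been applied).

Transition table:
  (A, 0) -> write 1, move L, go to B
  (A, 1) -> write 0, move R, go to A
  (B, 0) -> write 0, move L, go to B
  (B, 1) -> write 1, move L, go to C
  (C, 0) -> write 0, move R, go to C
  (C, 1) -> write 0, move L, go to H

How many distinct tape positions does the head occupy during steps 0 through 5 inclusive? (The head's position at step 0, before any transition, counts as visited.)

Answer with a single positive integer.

Answer: 4

Derivation:
Step 1: in state A at pos 0, read 1 -> (A,1)->write 0,move R,goto A. Now: state=A, head=1, tape[-2..2]=01000 (head:    ^)
Step 2: in state A at pos 1, read 0 -> (A,0)->write 1,move L,goto B. Now: state=B, head=0, tape[-2..2]=01010 (head:   ^)
Step 3: in state B at pos 0, read 0 -> (B,0)->write 0,move L,goto B. Now: state=B, head=-1, tape[-2..2]=01010 (head:  ^)
Step 4: in state B at pos -1, read 1 -> (B,1)->write 1,move L,goto C. Now: state=C, head=-2, tape[-3..2]=001010 (head:  ^)
Step 5: in state C at pos -2, read 0 -> (C,0)->write 0,move R,goto C. Now: state=C, head=-1, tape[-3..2]=001010 (head:   ^)
Head positions at steps 0..5: starting at 0, distinct positions visited = {-2, -1, 0, 1} -> 4 position(s)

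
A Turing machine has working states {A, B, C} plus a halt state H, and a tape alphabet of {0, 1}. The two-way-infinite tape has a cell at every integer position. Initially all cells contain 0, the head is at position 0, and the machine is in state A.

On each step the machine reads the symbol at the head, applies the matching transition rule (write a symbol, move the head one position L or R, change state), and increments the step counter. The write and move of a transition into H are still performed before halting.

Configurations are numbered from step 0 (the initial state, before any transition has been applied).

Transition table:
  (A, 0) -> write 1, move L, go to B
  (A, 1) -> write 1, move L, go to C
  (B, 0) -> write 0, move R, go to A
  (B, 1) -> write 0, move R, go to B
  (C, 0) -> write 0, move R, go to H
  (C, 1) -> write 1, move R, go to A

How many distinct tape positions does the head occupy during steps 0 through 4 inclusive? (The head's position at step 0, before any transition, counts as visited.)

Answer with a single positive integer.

Answer: 2

Derivation:
Step 1: in state A at pos 0, read 0 -> (A,0)->write 1,move L,goto B. Now: state=B, head=-1, tape[-2..1]=0010 (head:  ^)
Step 2: in state B at pos -1, read 0 -> (B,0)->write 0,move R,goto A. Now: state=A, head=0, tape[-2..1]=0010 (head:   ^)
Step 3: in state A at pos 0, read 1 -> (A,1)->write 1,move L,goto C. Now: state=C, head=-1, tape[-2..1]=0010 (head:  ^)
Step 4: in state C at pos -1, read 0 -> (C,0)->write 0,move R,goto H. Now: state=H, head=0, tape[-2..1]=0010 (head:   ^)
Head positions at steps 0..4: starting at 0, distinct positions visited = {-1, 0} -> 2 position(s)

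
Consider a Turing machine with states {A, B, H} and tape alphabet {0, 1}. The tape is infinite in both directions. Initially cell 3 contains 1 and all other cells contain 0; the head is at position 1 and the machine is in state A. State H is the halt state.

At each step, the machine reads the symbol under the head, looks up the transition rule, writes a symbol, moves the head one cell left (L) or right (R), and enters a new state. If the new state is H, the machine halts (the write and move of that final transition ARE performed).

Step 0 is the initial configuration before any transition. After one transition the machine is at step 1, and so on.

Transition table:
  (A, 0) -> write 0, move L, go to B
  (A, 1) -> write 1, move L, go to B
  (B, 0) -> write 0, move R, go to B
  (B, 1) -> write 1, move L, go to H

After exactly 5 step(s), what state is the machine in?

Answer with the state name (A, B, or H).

Answer: H

Derivation:
Step 1: in state A at pos 1, read 0 -> (A,0)->write 0,move L,goto B. Now: state=B, head=0, tape[-1..4]=000010 (head:  ^)
Step 2: in state B at pos 0, read 0 -> (B,0)->write 0,move R,goto B. Now: state=B, head=1, tape[-1..4]=000010 (head:   ^)
Step 3: in state B at pos 1, read 0 -> (B,0)->write 0,move R,goto B. Now: state=B, head=2, tape[-1..4]=000010 (head:    ^)
Step 4: in state B at pos 2, read 0 -> (B,0)->write 0,move R,goto B. Now: state=B, head=3, tape[-1..4]=000010 (head:     ^)
Step 5: in state B at pos 3, read 1 -> (B,1)->write 1,move L,goto H. Now: state=H, head=2, tape[-1..4]=000010 (head:    ^)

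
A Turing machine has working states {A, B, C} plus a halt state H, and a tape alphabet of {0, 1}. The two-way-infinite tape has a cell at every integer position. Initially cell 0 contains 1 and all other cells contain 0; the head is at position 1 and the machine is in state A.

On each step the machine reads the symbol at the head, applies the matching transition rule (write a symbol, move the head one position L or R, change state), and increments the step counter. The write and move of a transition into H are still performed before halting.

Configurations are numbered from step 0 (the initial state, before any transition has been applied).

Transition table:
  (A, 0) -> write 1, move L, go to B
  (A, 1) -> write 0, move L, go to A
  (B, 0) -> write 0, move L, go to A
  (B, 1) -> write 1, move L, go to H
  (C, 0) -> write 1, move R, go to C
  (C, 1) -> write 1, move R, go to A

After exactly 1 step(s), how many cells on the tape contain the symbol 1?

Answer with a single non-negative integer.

Answer: 2

Derivation:
Step 1: in state A at pos 1, read 0 -> (A,0)->write 1,move L,goto B. Now: state=B, head=0, tape[-1..2]=0110 (head:  ^)
Cells containing 1 after step 1: {0, 1} -> 2 cell(s)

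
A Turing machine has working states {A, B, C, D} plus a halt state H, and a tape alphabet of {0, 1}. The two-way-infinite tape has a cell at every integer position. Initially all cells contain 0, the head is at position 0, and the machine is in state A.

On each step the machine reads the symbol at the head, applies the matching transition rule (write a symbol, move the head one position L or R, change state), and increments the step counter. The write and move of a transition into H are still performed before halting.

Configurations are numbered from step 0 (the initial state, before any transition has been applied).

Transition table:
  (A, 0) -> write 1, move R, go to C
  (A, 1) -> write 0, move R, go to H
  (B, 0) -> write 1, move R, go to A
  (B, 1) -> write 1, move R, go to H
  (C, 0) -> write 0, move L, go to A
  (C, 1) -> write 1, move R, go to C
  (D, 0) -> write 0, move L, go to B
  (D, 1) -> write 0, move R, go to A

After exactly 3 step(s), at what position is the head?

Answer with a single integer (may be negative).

Step 1: in state A at pos 0, read 0 -> (A,0)->write 1,move R,goto C. Now: state=C, head=1, tape[-1..2]=0100 (head:   ^)
Step 2: in state C at pos 1, read 0 -> (C,0)->write 0,move L,goto A. Now: state=A, head=0, tape[-1..2]=0100 (head:  ^)
Step 3: in state A at pos 0, read 1 -> (A,1)->write 0,move R,goto H. Now: state=H, head=1, tape[-1..2]=0000 (head:   ^)

Answer: 1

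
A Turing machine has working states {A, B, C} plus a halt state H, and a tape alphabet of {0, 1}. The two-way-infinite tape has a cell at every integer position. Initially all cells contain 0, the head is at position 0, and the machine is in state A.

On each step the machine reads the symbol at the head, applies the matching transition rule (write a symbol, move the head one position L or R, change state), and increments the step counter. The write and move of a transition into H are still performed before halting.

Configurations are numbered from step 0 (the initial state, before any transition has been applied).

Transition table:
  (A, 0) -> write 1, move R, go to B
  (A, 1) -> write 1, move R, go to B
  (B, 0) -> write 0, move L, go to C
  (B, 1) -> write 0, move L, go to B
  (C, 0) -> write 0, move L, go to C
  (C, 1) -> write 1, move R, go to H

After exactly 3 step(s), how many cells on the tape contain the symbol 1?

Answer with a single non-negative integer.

Answer: 1

Derivation:
Step 1: in state A at pos 0, read 0 -> (A,0)->write 1,move R,goto B. Now: state=B, head=1, tape[-1..2]=0100 (head:   ^)
Step 2: in state B at pos 1, read 0 -> (B,0)->write 0,move L,goto C. Now: state=C, head=0, tape[-1..2]=0100 (head:  ^)
Step 3: in state C at pos 0, read 1 -> (C,1)->write 1,move R,goto H. Now: state=H, head=1, tape[-1..2]=0100 (head:   ^)
Cells containing 1 after step 3: {0} -> 1 cell(s)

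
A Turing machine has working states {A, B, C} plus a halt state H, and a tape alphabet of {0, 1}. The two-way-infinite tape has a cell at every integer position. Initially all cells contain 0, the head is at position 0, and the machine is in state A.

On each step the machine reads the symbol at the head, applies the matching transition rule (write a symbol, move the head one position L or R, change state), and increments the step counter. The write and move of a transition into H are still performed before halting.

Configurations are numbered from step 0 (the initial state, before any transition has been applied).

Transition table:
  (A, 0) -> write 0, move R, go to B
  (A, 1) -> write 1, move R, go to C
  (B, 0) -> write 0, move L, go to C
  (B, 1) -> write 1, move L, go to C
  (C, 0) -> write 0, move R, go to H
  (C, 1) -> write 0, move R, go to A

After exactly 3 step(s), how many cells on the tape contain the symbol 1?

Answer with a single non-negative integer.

Answer: 0

Derivation:
Step 1: in state A at pos 0, read 0 -> (A,0)->write 0,move R,goto B. Now: state=B, head=1, tape[-1..2]=0000 (head:   ^)
Step 2: in state B at pos 1, read 0 -> (B,0)->write 0,move L,goto C. Now: state=C, head=0, tape[-1..2]=0000 (head:  ^)
Step 3: in state C at pos 0, read 0 -> (C,0)->write 0,move R,goto H. Now: state=H, head=1, tape[-1..2]=0000 (head:   ^)
No cell contains 1 after step 3 -> 0 cell(s)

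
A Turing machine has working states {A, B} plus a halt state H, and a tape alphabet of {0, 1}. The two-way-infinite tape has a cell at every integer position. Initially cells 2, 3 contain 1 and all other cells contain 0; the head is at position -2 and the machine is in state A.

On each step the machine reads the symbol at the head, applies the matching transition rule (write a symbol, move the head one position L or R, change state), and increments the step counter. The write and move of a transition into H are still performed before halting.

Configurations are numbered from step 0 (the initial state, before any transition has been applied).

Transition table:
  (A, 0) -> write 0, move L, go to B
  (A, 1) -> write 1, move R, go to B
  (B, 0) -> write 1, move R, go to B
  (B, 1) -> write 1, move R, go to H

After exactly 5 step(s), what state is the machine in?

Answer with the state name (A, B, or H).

Answer: B

Derivation:
Step 1: in state A at pos -2, read 0 -> (A,0)->write 0,move L,goto B. Now: state=B, head=-3, tape[-4..4]=000000110 (head:  ^)
Step 2: in state B at pos -3, read 0 -> (B,0)->write 1,move R,goto B. Now: state=B, head=-2, tape[-4..4]=010000110 (head:   ^)
Step 3: in state B at pos -2, read 0 -> (B,0)->write 1,move R,goto B. Now: state=B, head=-1, tape[-4..4]=011000110 (head:    ^)
Step 4: in state B at pos -1, read 0 -> (B,0)->write 1,move R,goto B. Now: state=B, head=0, tape[-4..4]=011100110 (head:     ^)
Step 5: in state B at pos 0, read 0 -> (B,0)->write 1,move R,goto B. Now: state=B, head=1, tape[-4..4]=011110110 (head:      ^)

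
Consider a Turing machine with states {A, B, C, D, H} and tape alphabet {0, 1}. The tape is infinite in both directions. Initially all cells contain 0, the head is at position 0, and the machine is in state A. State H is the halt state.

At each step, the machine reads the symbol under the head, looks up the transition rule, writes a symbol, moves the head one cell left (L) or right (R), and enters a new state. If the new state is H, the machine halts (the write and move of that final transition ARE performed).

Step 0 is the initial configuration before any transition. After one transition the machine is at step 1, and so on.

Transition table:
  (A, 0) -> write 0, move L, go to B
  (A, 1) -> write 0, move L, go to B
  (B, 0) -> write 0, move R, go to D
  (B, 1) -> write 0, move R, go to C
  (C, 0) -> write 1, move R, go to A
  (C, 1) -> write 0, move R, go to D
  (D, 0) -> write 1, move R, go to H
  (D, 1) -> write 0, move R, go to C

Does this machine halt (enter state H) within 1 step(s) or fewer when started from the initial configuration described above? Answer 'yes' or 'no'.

Answer: no

Derivation:
Step 1: in state A at pos 0, read 0 -> (A,0)->write 0,move L,goto B. Now: state=B, head=-1, tape[-2..1]=0000 (head:  ^)
After 1 step(s): state = B (not H) -> not halted within 1 -> no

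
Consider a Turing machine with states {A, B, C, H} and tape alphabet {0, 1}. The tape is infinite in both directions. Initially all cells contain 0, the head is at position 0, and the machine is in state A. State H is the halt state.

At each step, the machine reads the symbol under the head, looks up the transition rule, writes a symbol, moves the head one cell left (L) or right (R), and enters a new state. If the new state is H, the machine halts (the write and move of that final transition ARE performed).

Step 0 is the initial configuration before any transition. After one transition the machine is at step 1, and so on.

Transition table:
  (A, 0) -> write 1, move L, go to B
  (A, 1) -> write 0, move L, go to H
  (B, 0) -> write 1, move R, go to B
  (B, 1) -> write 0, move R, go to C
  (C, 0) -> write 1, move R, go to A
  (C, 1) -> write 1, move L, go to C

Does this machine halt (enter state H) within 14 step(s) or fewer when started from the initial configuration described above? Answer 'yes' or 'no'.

Step 1: in state A at pos 0, read 0 -> (A,0)->write 1,move L,goto B. Now: state=B, head=-1, tape[-2..1]=0010 (head:  ^)
Step 2: in state B at pos -1, read 0 -> (B,0)->write 1,move R,goto B. Now: state=B, head=0, tape[-2..1]=0110 (head:   ^)
Step 3: in state B at pos 0, read 1 -> (B,1)->write 0,move R,goto C. Now: state=C, head=1, tape[-2..2]=01000 (head:    ^)
Step 4: in state C at pos 1, read 0 -> (C,0)->write 1,move R,goto A. Now: state=A, head=2, tape[-2..3]=010100 (head:     ^)
Step 5: in state A at pos 2, read 0 -> (A,0)->write 1,move L,goto B. Now: state=B, head=1, tape[-2..3]=010110 (head:    ^)
Step 6: in state B at pos 1, read 1 -> (B,1)->write 0,move R,goto C. Now: state=C, head=2, tape[-2..3]=010010 (head:     ^)
Step 7: in state C at pos 2, read 1 -> (C,1)->write 1,move L,goto C. Now: state=C, head=1, tape[-2..3]=010010 (head:    ^)
Step 8: in state C at pos 1, read 0 -> (C,0)->write 1,move R,goto A. Now: state=A, head=2, tape[-2..3]=010110 (head:     ^)
Step 9: in state A at pos 2, read 1 -> (A,1)->write 0,move L,goto H. Now: state=H, head=1, tape[-2..3]=010100 (head:    ^)
State H reached at step 9; 9 <= 14 -> yes

Answer: yes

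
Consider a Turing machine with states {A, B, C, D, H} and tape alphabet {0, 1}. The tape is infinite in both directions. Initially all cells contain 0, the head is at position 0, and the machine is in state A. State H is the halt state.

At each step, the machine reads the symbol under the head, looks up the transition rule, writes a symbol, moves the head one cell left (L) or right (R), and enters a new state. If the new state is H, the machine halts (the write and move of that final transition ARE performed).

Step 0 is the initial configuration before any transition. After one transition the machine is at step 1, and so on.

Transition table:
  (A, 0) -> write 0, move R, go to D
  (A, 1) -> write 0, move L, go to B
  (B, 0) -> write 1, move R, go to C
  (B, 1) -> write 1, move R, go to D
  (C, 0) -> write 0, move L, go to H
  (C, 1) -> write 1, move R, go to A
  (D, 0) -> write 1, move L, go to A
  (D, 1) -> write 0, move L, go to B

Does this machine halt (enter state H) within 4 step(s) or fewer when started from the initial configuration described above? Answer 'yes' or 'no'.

Step 1: in state A at pos 0, read 0 -> (A,0)->write 0,move R,goto D. Now: state=D, head=1, tape[-1..2]=0000 (head:   ^)
Step 2: in state D at pos 1, read 0 -> (D,0)->write 1,move L,goto A. Now: state=A, head=0, tape[-1..2]=0010 (head:  ^)
Step 3: in state A at pos 0, read 0 -> (A,0)->write 0,move R,goto D. Now: state=D, head=1, tape[-1..2]=0010 (head:   ^)
Step 4: in state D at pos 1, read 1 -> (D,1)->write 0,move L,goto B. Now: state=B, head=0, tape[-1..2]=0000 (head:  ^)
After 4 step(s): state = B (not H) -> not halted within 4 -> no

Answer: no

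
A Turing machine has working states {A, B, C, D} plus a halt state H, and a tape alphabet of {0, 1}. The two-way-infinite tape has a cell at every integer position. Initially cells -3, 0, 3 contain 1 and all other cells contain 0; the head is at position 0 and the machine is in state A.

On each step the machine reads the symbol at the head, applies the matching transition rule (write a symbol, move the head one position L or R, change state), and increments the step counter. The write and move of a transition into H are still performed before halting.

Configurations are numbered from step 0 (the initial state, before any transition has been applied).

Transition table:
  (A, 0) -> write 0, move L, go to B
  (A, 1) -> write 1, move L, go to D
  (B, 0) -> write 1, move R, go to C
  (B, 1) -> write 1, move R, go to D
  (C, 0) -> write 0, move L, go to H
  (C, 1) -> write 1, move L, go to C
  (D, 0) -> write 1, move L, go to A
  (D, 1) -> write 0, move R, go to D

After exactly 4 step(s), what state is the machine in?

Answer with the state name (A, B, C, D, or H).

Step 1: in state A at pos 0, read 1 -> (A,1)->write 1,move L,goto D. Now: state=D, head=-1, tape[-4..4]=010010010 (head:    ^)
Step 2: in state D at pos -1, read 0 -> (D,0)->write 1,move L,goto A. Now: state=A, head=-2, tape[-4..4]=010110010 (head:   ^)
Step 3: in state A at pos -2, read 0 -> (A,0)->write 0,move L,goto B. Now: state=B, head=-3, tape[-4..4]=010110010 (head:  ^)
Step 4: in state B at pos -3, read 1 -> (B,1)->write 1,move R,goto D. Now: state=D, head=-2, tape[-4..4]=010110010 (head:   ^)

Answer: D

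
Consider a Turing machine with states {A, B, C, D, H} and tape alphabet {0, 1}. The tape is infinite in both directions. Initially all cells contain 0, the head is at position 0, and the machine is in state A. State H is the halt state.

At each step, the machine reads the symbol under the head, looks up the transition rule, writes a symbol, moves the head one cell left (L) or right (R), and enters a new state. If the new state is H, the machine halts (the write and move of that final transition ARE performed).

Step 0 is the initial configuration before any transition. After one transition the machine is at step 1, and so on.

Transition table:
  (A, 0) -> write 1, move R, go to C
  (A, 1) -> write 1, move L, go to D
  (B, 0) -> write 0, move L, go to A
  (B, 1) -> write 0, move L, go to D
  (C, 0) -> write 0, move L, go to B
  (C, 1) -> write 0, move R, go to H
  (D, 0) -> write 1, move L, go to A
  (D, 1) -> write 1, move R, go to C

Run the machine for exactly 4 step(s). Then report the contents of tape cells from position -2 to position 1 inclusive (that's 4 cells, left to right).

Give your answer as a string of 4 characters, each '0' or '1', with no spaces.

Answer: 0100

Derivation:
Step 1: in state A at pos 0, read 0 -> (A,0)->write 1,move R,goto C. Now: state=C, head=1, tape[-1..2]=0100 (head:   ^)
Step 2: in state C at pos 1, read 0 -> (C,0)->write 0,move L,goto B. Now: state=B, head=0, tape[-1..2]=0100 (head:  ^)
Step 3: in state B at pos 0, read 1 -> (B,1)->write 0,move L,goto D. Now: state=D, head=-1, tape[-2..2]=00000 (head:  ^)
Step 4: in state D at pos -1, read 0 -> (D,0)->write 1,move L,goto A. Now: state=A, head=-2, tape[-3..2]=001000 (head:  ^)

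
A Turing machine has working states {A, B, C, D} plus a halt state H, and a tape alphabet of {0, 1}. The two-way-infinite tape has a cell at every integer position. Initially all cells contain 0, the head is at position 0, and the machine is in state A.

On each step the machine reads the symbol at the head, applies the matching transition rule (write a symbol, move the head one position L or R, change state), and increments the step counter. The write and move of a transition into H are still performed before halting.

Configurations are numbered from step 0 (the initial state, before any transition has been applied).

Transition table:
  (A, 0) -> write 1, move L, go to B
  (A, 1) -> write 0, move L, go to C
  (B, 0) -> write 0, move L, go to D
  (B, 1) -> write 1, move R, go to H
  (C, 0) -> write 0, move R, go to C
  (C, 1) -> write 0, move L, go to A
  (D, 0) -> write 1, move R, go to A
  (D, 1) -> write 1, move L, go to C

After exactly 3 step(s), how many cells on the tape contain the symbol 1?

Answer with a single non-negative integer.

Step 1: in state A at pos 0, read 0 -> (A,0)->write 1,move L,goto B. Now: state=B, head=-1, tape[-2..1]=0010 (head:  ^)
Step 2: in state B at pos -1, read 0 -> (B,0)->write 0,move L,goto D. Now: state=D, head=-2, tape[-3..1]=00010 (head:  ^)
Step 3: in state D at pos -2, read 0 -> (D,0)->write 1,move R,goto A. Now: state=A, head=-1, tape[-3..1]=01010 (head:   ^)
Cells containing 1 after step 3: {-2, 0} -> 2 cell(s)

Answer: 2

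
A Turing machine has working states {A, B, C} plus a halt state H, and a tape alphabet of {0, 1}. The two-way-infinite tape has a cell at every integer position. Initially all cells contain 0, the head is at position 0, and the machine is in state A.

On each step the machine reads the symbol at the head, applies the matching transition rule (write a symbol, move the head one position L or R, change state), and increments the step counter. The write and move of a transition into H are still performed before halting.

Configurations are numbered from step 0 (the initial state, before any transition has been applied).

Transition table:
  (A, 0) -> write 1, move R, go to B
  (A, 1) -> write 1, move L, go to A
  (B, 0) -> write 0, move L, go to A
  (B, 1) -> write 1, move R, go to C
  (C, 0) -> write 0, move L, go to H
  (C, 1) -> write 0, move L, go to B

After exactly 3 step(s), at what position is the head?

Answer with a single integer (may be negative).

Answer: -1

Derivation:
Step 1: in state A at pos 0, read 0 -> (A,0)->write 1,move R,goto B. Now: state=B, head=1, tape[-1..2]=0100 (head:   ^)
Step 2: in state B at pos 1, read 0 -> (B,0)->write 0,move L,goto A. Now: state=A, head=0, tape[-1..2]=0100 (head:  ^)
Step 3: in state A at pos 0, read 1 -> (A,1)->write 1,move L,goto A. Now: state=A, head=-1, tape[-2..2]=00100 (head:  ^)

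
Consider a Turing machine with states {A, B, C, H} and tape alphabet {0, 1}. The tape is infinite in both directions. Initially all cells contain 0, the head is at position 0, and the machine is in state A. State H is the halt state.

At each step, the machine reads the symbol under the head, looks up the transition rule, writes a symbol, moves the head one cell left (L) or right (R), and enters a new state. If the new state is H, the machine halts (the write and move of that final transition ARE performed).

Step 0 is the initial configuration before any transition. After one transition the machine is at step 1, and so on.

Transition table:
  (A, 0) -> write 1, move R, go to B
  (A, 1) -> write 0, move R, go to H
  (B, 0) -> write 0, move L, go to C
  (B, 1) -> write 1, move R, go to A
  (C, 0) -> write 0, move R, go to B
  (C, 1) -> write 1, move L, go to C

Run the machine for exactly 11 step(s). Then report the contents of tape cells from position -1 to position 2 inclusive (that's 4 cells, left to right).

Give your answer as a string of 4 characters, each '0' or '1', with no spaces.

Step 1: in state A at pos 0, read 0 -> (A,0)->write 1,move R,goto B. Now: state=B, head=1, tape[-1..2]=0100 (head:   ^)
Step 2: in state B at pos 1, read 0 -> (B,0)->write 0,move L,goto C. Now: state=C, head=0, tape[-1..2]=0100 (head:  ^)
Step 3: in state C at pos 0, read 1 -> (C,1)->write 1,move L,goto C. Now: state=C, head=-1, tape[-2..2]=00100 (head:  ^)
Step 4: in state C at pos -1, read 0 -> (C,0)->write 0,move R,goto B. Now: state=B, head=0, tape[-2..2]=00100 (head:   ^)
Step 5: in state B at pos 0, read 1 -> (B,1)->write 1,move R,goto A. Now: state=A, head=1, tape[-2..2]=00100 (head:    ^)
Step 6: in state A at pos 1, read 0 -> (A,0)->write 1,move R,goto B. Now: state=B, head=2, tape[-2..3]=001100 (head:     ^)
Step 7: in state B at pos 2, read 0 -> (B,0)->write 0,move L,goto C. Now: state=C, head=1, tape[-2..3]=001100 (head:    ^)
Step 8: in state C at pos 1, read 1 -> (C,1)->write 1,move L,goto C. Now: state=C, head=0, tape[-2..3]=001100 (head:   ^)
Step 9: in state C at pos 0, read 1 -> (C,1)->write 1,move L,goto C. Now: state=C, head=-1, tape[-2..3]=001100 (head:  ^)
Step 10: in state C at pos -1, read 0 -> (C,0)->write 0,move R,goto B. Now: state=B, head=0, tape[-2..3]=001100 (head:   ^)
Step 11: in state B at pos 0, read 1 -> (B,1)->write 1,move R,goto A. Now: state=A, head=1, tape[-2..3]=001100 (head:    ^)

Answer: 0110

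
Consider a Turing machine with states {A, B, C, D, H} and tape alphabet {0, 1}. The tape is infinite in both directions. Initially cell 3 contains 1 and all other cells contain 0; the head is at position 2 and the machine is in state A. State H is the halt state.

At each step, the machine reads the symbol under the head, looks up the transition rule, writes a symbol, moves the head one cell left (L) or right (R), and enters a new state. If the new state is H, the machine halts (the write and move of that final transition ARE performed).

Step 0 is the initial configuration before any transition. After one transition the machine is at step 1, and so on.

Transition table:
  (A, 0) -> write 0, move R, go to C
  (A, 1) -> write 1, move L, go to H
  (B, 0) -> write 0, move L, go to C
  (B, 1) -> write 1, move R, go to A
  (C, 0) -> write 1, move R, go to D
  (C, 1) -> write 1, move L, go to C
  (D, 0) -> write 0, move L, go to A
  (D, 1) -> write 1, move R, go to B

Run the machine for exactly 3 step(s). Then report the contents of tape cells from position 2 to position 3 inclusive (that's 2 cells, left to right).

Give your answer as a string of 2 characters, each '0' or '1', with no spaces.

Step 1: in state A at pos 2, read 0 -> (A,0)->write 0,move R,goto C. Now: state=C, head=3, tape[1..4]=0010 (head:   ^)
Step 2: in state C at pos 3, read 1 -> (C,1)->write 1,move L,goto C. Now: state=C, head=2, tape[1..4]=0010 (head:  ^)
Step 3: in state C at pos 2, read 0 -> (C,0)->write 1,move R,goto D. Now: state=D, head=3, tape[1..4]=0110 (head:   ^)

Answer: 11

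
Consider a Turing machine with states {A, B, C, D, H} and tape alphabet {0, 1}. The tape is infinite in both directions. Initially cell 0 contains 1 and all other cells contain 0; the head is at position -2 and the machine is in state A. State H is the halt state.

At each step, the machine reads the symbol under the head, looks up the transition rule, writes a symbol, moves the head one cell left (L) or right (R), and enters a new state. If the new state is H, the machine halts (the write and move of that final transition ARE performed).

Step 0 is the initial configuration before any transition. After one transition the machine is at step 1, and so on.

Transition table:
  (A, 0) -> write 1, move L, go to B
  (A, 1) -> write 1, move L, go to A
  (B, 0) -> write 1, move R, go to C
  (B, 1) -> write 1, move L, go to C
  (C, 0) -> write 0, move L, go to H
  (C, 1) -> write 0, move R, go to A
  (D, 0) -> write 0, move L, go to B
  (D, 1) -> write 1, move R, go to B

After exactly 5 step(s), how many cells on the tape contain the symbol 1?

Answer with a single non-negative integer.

Step 1: in state A at pos -2, read 0 -> (A,0)->write 1,move L,goto B. Now: state=B, head=-3, tape[-4..1]=001010 (head:  ^)
Step 2: in state B at pos -3, read 0 -> (B,0)->write 1,move R,goto C. Now: state=C, head=-2, tape[-4..1]=011010 (head:   ^)
Step 3: in state C at pos -2, read 1 -> (C,1)->write 0,move R,goto A. Now: state=A, head=-1, tape[-4..1]=010010 (head:    ^)
Step 4: in state A at pos -1, read 0 -> (A,0)->write 1,move L,goto B. Now: state=B, head=-2, tape[-4..1]=010110 (head:   ^)
Step 5: in state B at pos -2, read 0 -> (B,0)->write 1,move R,goto C. Now: state=C, head=-1, tape[-4..1]=011110 (head:    ^)
Cells containing 1 after step 5: {-3, -2, -1, 0} -> 4 cell(s)

Answer: 4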